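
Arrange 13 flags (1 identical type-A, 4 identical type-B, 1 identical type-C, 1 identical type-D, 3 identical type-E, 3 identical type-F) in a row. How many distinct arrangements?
13! / (1! × 4! × 1! × 1! × 3! × 3!) = 7207200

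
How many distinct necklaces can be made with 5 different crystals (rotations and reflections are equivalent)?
(5-1)!/2 = 24/2 = 12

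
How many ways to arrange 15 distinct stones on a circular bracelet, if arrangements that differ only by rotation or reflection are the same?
(15-1)!/2 = 87178291200/2 = 43589145600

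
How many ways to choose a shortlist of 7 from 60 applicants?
C(60,7) = 60!/(7!×53!) = 386206920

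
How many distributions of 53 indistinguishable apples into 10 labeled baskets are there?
C(53+10-1, 10-1) = C(62, 9) = 20286591270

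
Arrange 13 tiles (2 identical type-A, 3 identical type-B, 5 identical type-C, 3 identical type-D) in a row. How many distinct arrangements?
13! / (2! × 3! × 5! × 3!) = 720720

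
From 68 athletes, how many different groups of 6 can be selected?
C(68,6) = 68!/(6!×62!) = 109453344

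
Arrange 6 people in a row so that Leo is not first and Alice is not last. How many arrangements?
By inclusion-exclusion: 6! - 2×(6-1)! + (6-2)! = 720 - 240 + 24 = 504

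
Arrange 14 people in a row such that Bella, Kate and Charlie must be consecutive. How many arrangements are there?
Treat the 3 as one block: (14-3+1)! × 3! = 479001600 × 6 = 2874009600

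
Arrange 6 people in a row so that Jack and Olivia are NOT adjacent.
Total - adjacent = 6! - (6-1)!×2 = 720 - 240 = 480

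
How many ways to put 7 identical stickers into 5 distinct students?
C(7+5-1, 5-1) = C(11, 4) = 330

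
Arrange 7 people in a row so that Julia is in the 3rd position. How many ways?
Fix one position: (7-1)! = 720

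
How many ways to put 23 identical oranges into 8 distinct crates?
C(23+8-1, 8-1) = C(30, 7) = 2035800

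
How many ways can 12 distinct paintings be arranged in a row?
12! = 479001600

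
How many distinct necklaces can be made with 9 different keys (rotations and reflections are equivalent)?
(9-1)!/2 = 40320/2 = 20160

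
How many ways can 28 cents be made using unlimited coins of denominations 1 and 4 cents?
Coefficient of x^28 in 1/(1-x^1) · 1/(1-x^4). Use j coins of 4 for j = 0..⌊28/4⌋ = 7, the rest in 1s: 7 + 1 = 8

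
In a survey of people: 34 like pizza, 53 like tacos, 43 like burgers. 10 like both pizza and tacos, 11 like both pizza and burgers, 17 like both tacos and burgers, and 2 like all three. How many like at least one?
|A∪B∪C| = 34+53+43-10-11-17+2 = 94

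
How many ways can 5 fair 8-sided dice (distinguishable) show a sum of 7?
Coefficient of x^7 in (x + x² + ... + x^8)^5. By inclusion-exclusion on dice exceeding 8: Σ_j (-1)^j C(5,j)·C(7-1-8j, 4) = C(5,0)·C(6,4) = 1·15 = 15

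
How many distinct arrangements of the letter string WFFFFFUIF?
9! / (1! × 6! × 1! × 1!) = 504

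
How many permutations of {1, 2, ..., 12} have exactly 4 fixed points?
Choose the 4 fixed points C(12,4) = 495, derange the rest: !8 = Σ_{j=0}^{8} (-1)^j·8!/j! = 40320 - 40320 + 20160 - 6720 + 1680 - 336 + 56 - 8 + 1 = 14833. Product = 495 × 14833 = 7342335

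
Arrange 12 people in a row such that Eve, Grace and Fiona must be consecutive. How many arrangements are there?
Treat the 3 as one block: (12-3+1)! × 3! = 3628800 × 6 = 21772800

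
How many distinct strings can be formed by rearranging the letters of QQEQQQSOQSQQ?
12! / (1! × 2! × 1! × 8!) = 5940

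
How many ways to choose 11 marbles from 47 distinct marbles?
C(47,11) = 47!/(11!×36!) = 17417133617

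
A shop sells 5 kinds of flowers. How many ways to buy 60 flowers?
C(60+5-1, 5-1) = C(64, 4) = 635376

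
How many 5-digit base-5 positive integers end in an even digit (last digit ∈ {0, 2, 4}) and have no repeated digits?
Last∈{0,2,4}. Last=0: 24. Last nonzero: 2×3×P(3,3) = 36. Total = 60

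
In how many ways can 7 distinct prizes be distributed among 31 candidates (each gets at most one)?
P(31,7) = 31!/(31-7)! = 13253058000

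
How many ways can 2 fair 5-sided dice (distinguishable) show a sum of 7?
Coefficient of x^7 in (x + x² + ... + x^5)^2. By inclusion-exclusion on dice exceeding 5: Σ_j (-1)^j C(2,j)·C(7-1-5j, 1) = C(2,0)·C(6,1) - C(2,1)·C(1,1) = 1·6 - 2·1 = 4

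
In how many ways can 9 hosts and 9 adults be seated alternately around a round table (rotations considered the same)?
Fix one of the hosts: (9-1)! ways for the remaining hosts, × 9! ways for the adults = 40320 × 362880 = 14631321600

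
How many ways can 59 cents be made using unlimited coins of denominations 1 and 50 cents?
Coefficient of x^59 in 1/(1-x^1) · 1/(1-x^50). Use j coins of 50 for j = 0..⌊59/50⌋ = 1, the rest in 1s: 1 + 1 = 2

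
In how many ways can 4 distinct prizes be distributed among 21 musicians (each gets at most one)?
P(21,4) = 21!/(21-4)! = 143640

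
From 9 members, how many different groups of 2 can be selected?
C(9,2) = 9!/(2!×7!) = 36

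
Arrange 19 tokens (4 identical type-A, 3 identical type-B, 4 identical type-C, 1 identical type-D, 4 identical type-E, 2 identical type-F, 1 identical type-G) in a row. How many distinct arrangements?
19! / (4! × 3! × 4! × 1! × 4! × 2! × 1!) = 733296564000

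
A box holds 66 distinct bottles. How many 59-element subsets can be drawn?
C(66,59) = 66!/(59!×7!) = 778789440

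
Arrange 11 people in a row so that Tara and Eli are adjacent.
Treat as block: (11-1)! × 2! = 3628800 × 2 = 7257600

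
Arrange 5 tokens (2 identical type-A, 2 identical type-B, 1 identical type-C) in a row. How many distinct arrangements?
5! / (2! × 2! × 1!) = 30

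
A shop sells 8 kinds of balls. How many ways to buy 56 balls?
C(56+8-1, 8-1) = C(63, 7) = 553270671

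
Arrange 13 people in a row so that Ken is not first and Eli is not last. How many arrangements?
By inclusion-exclusion: 13! - 2×(13-1)! + (13-2)! = 6227020800 - 958003200 + 39916800 = 5308934400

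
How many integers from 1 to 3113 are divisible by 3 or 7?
⌊3113/3⌋ + ⌊3113/7⌋ - ⌊3113/21⌋ = 1037 + 444 - 148 = 1333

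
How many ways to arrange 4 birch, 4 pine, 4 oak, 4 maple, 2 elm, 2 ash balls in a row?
20! / (4! × 4! × 4! × 4! × 2! × 2!) = 1833241410000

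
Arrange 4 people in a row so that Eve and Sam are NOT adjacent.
Total - adjacent = 4! - (4-1)!×2 = 24 - 12 = 12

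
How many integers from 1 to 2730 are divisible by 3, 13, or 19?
⌊2730/3⌋+⌊2730/13⌋+⌊2730/19⌋ - ⌊2730/39⌋-⌊2730/57⌋-⌊2730/247⌋ + ⌊2730/741⌋ = 910+210+143 - 70-47-11 + 3 = 1138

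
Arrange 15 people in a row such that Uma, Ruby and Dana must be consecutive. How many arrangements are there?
Treat the 3 as one block: (15-3+1)! × 3! = 6227020800 × 6 = 37362124800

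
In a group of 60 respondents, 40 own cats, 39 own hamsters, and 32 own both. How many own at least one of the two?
|A∪B| = |A| + |B| - |A∩B| = 40 + 39 - 32 = 47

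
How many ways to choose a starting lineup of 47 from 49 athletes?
C(49,47) = 49!/(47!×2!) = 1176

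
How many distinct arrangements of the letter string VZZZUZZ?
7! / (1! × 1! × 5!) = 42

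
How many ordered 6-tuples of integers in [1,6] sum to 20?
Coefficient of x^20 in (x + x² + ... + x^6)^6. By inclusion-exclusion on dice exceeding 6: Σ_j (-1)^j C(6,j)·C(20-1-6j, 5) = C(6,0)·C(19,5) - C(6,1)·C(13,5) + C(6,2)·C(7,5) = 1·11628 - 6·1287 + 15·21 = 4221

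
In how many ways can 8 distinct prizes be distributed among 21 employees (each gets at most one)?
P(21,8) = 21!/(21-8)! = 8204716800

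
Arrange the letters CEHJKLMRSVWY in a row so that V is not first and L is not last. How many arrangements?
By inclusion-exclusion: 12! - 2×(12-1)! + (12-2)! = 479001600 - 79833600 + 3628800 = 402796800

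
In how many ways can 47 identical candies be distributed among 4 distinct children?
C(47+4-1, 4-1) = C(50, 3) = 19600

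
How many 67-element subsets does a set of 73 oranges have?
C(73,67) = 73!/(67!×6!) = 170230452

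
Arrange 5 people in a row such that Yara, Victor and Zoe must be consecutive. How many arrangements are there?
Treat the 3 as one block: (5-3+1)! × 3! = 6 × 6 = 36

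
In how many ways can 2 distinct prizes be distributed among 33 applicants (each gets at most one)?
P(33,2) = 33!/(33-2)! = 1056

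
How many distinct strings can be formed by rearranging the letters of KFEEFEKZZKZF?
12! / (3! × 3! × 3! × 3!) = 369600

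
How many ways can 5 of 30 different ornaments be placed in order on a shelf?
P(30,5) = 30!/(30-5)! = 17100720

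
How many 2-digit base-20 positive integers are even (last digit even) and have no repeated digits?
Last∈{0,2,4,6,8,10,12,14,16,18}. Last=0: 19. Last nonzero: 9×18×P(18,0) = 162. Total = 181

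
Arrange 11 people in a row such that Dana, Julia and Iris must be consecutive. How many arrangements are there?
Treat the 3 as one block: (11-3+1)! × 3! = 362880 × 6 = 2177280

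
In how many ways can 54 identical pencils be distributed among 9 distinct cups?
C(54+9-1, 9-1) = C(62, 8) = 3381098545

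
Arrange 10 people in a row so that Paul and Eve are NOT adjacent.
Total - adjacent = 10! - (10-1)!×2 = 3628800 - 725760 = 2903040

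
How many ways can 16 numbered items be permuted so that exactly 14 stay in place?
Choose the 14 fixed points C(16,14) = 120, derange the rest: !2 = Σ_{j=0}^{2} (-1)^j·2!/j! = 2 - 2 + 1 = 1. Product = 120 × 1 = 120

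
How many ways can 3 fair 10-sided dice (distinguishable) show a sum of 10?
Coefficient of x^10 in (x + x² + ... + x^10)^3. By inclusion-exclusion on dice exceeding 10: Σ_j (-1)^j C(3,j)·C(10-1-10j, 2) = C(3,0)·C(9,2) = 1·36 = 36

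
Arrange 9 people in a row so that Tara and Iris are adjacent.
Treat as block: (9-1)! × 2! = 40320 × 2 = 80640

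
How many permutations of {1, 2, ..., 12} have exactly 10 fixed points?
Choose the 10 fixed points C(12,10) = 66, derange the rest: !2 = Σ_{j=0}^{2} (-1)^j·2!/j! = 2 - 2 + 1 = 1. Product = 66 × 1 = 66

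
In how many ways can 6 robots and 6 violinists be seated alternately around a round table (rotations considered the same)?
Fix one of the robots: (6-1)! ways for the remaining robots, × 6! ways for the violinists = 120 × 720 = 86400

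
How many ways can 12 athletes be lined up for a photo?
12! = 479001600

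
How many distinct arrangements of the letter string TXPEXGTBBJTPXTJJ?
16! / (2! × 2! × 1! × 4! × 3! × 3! × 1!) = 6054048000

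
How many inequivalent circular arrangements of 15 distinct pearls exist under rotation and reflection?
(15-1)!/2 = 87178291200/2 = 43589145600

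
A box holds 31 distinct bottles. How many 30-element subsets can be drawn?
C(31,30) = 31!/(30!×1!) = 31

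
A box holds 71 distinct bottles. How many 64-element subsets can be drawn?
C(71,64) = 71!/(64!×7!) = 1329890705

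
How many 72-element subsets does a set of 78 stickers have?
C(78,72) = 78!/(72!×6!) = 256851595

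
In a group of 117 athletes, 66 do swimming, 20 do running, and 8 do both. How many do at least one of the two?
|A∪B| = |A| + |B| - |A∩B| = 66 + 20 - 8 = 78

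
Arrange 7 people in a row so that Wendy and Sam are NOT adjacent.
Total - adjacent = 7! - (7-1)!×2 = 5040 - 1440 = 3600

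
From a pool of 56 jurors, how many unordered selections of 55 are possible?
C(56,55) = 56!/(55!×1!) = 56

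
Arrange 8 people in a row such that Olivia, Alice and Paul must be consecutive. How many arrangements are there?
Treat the 3 as one block: (8-3+1)! × 3! = 720 × 6 = 4320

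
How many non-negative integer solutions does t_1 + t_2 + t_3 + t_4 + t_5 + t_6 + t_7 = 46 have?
C(46+7-1, 7-1) = C(52, 6) = 20358520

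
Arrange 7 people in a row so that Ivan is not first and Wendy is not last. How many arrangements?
By inclusion-exclusion: 7! - 2×(7-1)! + (7-2)! = 5040 - 1440 + 120 = 3720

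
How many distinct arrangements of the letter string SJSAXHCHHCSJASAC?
16! / (2! × 3! × 3! × 4! × 3! × 1!) = 2018016000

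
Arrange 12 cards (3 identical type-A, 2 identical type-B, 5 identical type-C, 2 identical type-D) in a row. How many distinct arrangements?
12! / (3! × 2! × 5! × 2!) = 166320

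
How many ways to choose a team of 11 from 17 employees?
C(17,11) = 17!/(11!×6!) = 12376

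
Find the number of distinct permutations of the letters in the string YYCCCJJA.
8! / (1! × 2! × 2! × 3!) = 1680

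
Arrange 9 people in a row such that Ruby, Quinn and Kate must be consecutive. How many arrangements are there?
Treat the 3 as one block: (9-3+1)! × 3! = 5040 × 6 = 30240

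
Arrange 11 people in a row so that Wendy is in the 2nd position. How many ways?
Fix one position: (11-1)! = 3628800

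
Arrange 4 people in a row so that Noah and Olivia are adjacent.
Treat as block: (4-1)! × 2! = 6 × 2 = 12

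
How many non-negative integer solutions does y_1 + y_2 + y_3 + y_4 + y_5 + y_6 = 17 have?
C(17+6-1, 6-1) = C(22, 5) = 26334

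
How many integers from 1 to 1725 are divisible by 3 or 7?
⌊1725/3⌋ + ⌊1725/7⌋ - ⌊1725/21⌋ = 575 + 246 - 82 = 739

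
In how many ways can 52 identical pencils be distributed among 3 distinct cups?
C(52+3-1, 3-1) = C(54, 2) = 1431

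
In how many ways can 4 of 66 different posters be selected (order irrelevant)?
C(66,4) = 66!/(4!×62!) = 720720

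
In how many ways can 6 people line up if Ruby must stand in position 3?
Fix one position: (6-1)! = 120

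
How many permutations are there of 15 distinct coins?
15! = 1307674368000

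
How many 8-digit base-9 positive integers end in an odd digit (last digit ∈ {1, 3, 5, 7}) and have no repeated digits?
Last∈{1,3,5,7}. Last=0: 0. Last nonzero: 4×7×P(7,6) = 141120. Total = 141120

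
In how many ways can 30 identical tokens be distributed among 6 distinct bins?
C(30+6-1, 6-1) = C(35, 5) = 324632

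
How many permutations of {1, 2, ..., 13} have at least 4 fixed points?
Exactly j fixed points: C(13,j)·!(13-j); sum over j ≥ 4 (derangement numbers via !m = (m-1)·(!(m-1) + !(m-2)): !0..!9 = 1, 0, 1, 2, 9, 44, 265, 1854, 14833, 133496). Σ_{j=4}^{13} C(13,j)·!(13-j) = C(13,4)·!9 + C(13,5)·!8 + C(13,6)·!7 + C(13,7)·!6 + C(13,8)·!5 + C(13,9)·!4 + C(13,10)·!3 + C(13,11)·!2 + C(13,12)·!1 + C(13,13)·!0 = 715·133496 + 1287·14833 + 1716·1854 + 1716·265 + 1287·44 + 715·9 + 286·2 + 78·1 + 13·0 + 1·1 = 118239629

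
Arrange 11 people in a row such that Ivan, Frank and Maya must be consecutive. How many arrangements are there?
Treat the 3 as one block: (11-3+1)! × 3! = 362880 × 6 = 2177280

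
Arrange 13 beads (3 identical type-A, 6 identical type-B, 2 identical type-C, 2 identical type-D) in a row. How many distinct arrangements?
13! / (3! × 6! × 2! × 2!) = 360360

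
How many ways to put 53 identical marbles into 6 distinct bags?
C(53+6-1, 6-1) = C(58, 5) = 4582116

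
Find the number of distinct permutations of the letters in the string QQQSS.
5! / (3! × 2!) = 10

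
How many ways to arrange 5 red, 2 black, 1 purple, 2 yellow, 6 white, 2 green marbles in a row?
18! / (5! × 2! × 1! × 2! × 6! × 2!) = 9262693440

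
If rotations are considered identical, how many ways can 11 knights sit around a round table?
Circular: fix one position, arrange the rest. (11-1)! = 3628800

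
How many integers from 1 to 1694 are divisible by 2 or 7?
⌊1694/2⌋ + ⌊1694/7⌋ - ⌊1694/14⌋ = 847 + 242 - 121 = 968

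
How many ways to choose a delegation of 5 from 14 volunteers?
C(14,5) = 14!/(5!×9!) = 2002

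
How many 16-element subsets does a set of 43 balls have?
C(43,16) = 43!/(16!×27!) = 265182149218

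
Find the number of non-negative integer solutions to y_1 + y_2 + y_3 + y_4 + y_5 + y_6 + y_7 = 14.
C(14+7-1, 7-1) = C(20, 6) = 38760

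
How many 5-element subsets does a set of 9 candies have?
C(9,5) = 9!/(5!×4!) = 126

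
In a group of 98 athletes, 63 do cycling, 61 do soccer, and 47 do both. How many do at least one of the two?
|A∪B| = |A| + |B| - |A∩B| = 63 + 61 - 47 = 77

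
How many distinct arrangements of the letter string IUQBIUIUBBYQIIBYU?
17! / (5! × 4! × 4! × 2! × 2!) = 1286485200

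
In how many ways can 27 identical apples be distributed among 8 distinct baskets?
C(27+8-1, 8-1) = C(34, 7) = 5379616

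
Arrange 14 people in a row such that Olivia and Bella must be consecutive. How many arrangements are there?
Treat the 2 as one block: (14-2+1)! × 2! = 6227020800 × 2 = 12454041600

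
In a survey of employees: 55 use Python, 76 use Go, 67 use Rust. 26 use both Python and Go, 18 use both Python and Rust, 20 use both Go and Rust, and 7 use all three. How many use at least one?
|A∪B∪C| = 55+76+67-26-18-20+7 = 141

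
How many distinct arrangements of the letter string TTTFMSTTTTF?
11! / (1! × 2! × 7! × 1!) = 3960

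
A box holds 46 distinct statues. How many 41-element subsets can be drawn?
C(46,41) = 46!/(41!×5!) = 1370754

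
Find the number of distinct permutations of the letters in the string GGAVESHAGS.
10! / (1! × 2! × 1! × 3! × 2! × 1!) = 151200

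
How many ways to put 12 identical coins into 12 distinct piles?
C(12+12-1, 12-1) = C(23, 11) = 1352078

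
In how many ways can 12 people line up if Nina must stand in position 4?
Fix one position: (12-1)! = 39916800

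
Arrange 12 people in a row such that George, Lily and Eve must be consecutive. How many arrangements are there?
Treat the 3 as one block: (12-3+1)! × 3! = 3628800 × 6 = 21772800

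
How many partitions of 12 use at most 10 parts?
By conjugation, equals partitions of 12 into parts ≤ 10. Let r_j(i) = number of partitions of i into parts ≤ j, for i = 0..12. r_1(i) = 1 for all i; r_j(i) = r_{j-1}(i) + r_j(i-j). Rows j = 2..10: ≤2: 1 1 2 2 3 3 4 4 5 5 6 6 7; ≤3: 1 1 2 3 4 5 7 8 10 12 14 16 19; ≤4: 1 1 2 3 5 6 9 11 15 18 23 27 34; ≤5: 1 1 2 3 5 7 10 13 18 23 30 37 47; ≤6: 1 1 2 3 5 7 11 14 20 26 35 44 58; ≤7: 1 1 2 3 5 7 11 15 21 28 38 49 65; ≤8: 1 1 2 3 5 7 11 15 22 29 40 52 70; ≤9: 1 1 2 3 5 7 11 15 22 30 41 54 73; ≤10: 1 1 2 3 5 7 11 15 22 30 42 55 75. r_10(12) = 75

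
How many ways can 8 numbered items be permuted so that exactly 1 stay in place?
Choose the 1 fixed point C(8,1) = 8, derange the rest: !7 = Σ_{j=0}^{7} (-1)^j·7!/j! = 5040 - 5040 + 2520 - 840 + 210 - 42 + 7 - 1 = 1854. Product = 8 × 1854 = 14832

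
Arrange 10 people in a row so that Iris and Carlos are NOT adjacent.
Total - adjacent = 10! - (10-1)!×2 = 3628800 - 725760 = 2903040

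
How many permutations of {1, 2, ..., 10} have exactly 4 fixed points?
Choose the 4 fixed points C(10,4) = 210, derange the rest: !6 = Σ_{j=0}^{6} (-1)^j·6!/j! = 720 - 720 + 360 - 120 + 30 - 6 + 1 = 265. Product = 210 × 265 = 55650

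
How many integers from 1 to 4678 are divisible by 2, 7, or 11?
⌊4678/2⌋+⌊4678/7⌋+⌊4678/11⌋ - ⌊4678/14⌋-⌊4678/22⌋-⌊4678/77⌋ + ⌊4678/154⌋ = 2339+668+425 - 334-212-60 + 30 = 2856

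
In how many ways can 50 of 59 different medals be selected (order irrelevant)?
C(59,50) = 59!/(50!×9!) = 12565671261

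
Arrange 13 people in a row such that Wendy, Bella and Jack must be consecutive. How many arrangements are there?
Treat the 3 as one block: (13-3+1)! × 3! = 39916800 × 6 = 239500800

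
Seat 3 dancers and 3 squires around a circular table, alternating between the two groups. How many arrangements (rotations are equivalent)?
Fix one of the dancers: (3-1)! ways for the remaining dancers, × 3! ways for the squires = 2 × 6 = 12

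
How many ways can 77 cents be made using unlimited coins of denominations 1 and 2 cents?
Coefficient of x^77 in 1/(1-x^1) · 1/(1-x^2). Use j coins of 2 for j = 0..⌊77/2⌋ = 38, the rest in 1s: 38 + 1 = 39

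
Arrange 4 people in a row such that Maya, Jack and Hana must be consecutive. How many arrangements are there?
Treat the 3 as one block: (4-3+1)! × 3! = 2 × 6 = 12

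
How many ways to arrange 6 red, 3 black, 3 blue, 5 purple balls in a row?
17! / (6! × 3! × 3! × 5!) = 114354240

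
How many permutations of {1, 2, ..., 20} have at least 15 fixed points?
Exactly j fixed points: C(20,j)·!(20-j); sum over j ≥ 15 (derangement numbers via !m = (m-1)·(!(m-1) + !(m-2)): !0..!5 = 1, 0, 1, 2, 9, 44). Σ_{j=15}^{20} C(20,j)·!(20-j) = C(20,15)·!5 + C(20,16)·!4 + C(20,17)·!3 + C(20,18)·!2 + C(20,19)·!1 + C(20,20)·!0 = 15504·44 + 4845·9 + 1140·2 + 190·1 + 20·0 + 1·1 = 728252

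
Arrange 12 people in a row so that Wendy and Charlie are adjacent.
Treat as block: (12-1)! × 2! = 39916800 × 2 = 79833600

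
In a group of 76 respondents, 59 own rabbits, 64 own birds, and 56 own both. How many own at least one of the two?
|A∪B| = |A| + |B| - |A∩B| = 59 + 64 - 56 = 67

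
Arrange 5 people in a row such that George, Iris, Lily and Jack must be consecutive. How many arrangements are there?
Treat the 4 as one block: (5-4+1)! × 4! = 2 × 24 = 48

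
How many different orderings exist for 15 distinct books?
15! = 1307674368000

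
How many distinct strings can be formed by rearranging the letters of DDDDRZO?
7! / (1! × 4! × 1! × 1!) = 210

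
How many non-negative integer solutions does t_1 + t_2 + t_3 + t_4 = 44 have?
C(44+4-1, 4-1) = C(47, 3) = 16215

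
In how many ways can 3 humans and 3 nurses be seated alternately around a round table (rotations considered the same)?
Fix one of the humans: (3-1)! ways for the remaining humans, × 3! ways for the nurses = 2 × 6 = 12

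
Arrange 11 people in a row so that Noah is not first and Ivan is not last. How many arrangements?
By inclusion-exclusion: 11! - 2×(11-1)! + (11-2)! = 39916800 - 7257600 + 362880 = 33022080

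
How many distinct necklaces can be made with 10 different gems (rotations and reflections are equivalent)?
(10-1)!/2 = 362880/2 = 181440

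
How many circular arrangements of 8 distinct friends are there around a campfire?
Circular: fix one position, arrange the rest. (8-1)! = 5040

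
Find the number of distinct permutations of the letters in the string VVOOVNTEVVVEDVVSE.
17! / (1! × 8! × 2! × 1! × 1! × 1! × 3!) = 735134400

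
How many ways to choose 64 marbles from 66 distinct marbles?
C(66,64) = 66!/(64!×2!) = 2145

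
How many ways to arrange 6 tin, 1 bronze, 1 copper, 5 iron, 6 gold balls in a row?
19! / (6! × 1! × 1! × 5! × 6!) = 1955457504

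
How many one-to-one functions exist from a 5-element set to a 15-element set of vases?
P(15,5) = 15!/(15-5)! = 360360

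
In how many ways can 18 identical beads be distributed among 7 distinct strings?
C(18+7-1, 7-1) = C(24, 6) = 134596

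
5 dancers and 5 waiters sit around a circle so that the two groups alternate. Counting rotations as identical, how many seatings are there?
Fix one of the dancers: (5-1)! ways for the remaining dancers, × 5! ways for the waiters = 24 × 120 = 2880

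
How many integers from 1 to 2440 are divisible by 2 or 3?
⌊2440/2⌋ + ⌊2440/3⌋ - ⌊2440/6⌋ = 1220 + 813 - 406 = 1627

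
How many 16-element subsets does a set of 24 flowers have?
C(24,16) = 24!/(16!×8!) = 735471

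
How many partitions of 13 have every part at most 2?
Let r_j(i) = number of partitions of i into parts ≤ j, for i = 0..13. r_1(i) = 1 for all i; r_j(i) = r_{j-1}(i) + r_j(i-j). Rows j = 2..2: ≤2: 1 1 2 2 3 3 4 4 5 5 6 6 7 7. r_2(13) = 7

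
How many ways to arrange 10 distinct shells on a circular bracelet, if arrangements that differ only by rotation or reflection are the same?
(10-1)!/2 = 362880/2 = 181440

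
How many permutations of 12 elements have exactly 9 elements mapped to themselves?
Choose the 9 fixed points C(12,9) = 220, derange the rest: !3 = Σ_{j=0}^{3} (-1)^j·3!/j! = 6 - 6 + 3 - 1 = 2. Product = 220 × 2 = 440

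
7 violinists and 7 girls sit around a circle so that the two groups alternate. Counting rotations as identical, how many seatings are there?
Fix one of the violinists: (7-1)! ways for the remaining violinists, × 7! ways for the girls = 720 × 5040 = 3628800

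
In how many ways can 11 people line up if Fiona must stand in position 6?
Fix one position: (11-1)! = 3628800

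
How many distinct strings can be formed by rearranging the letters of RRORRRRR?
8! / (7! × 1!) = 8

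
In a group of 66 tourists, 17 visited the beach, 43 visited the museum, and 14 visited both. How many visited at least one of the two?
|A∪B| = |A| + |B| - |A∩B| = 17 + 43 - 14 = 46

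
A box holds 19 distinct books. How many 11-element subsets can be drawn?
C(19,11) = 19!/(11!×8!) = 75582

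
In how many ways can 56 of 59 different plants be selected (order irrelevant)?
C(59,56) = 59!/(56!×3!) = 32509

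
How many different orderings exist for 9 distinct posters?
9! = 362880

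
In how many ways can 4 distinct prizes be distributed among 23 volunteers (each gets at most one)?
P(23,4) = 23!/(23-4)! = 212520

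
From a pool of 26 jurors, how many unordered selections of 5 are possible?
C(26,5) = 26!/(5!×21!) = 65780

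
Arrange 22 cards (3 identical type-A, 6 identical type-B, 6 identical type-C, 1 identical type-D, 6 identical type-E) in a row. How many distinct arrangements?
22! / (3! × 6! × 6! × 1! × 6!) = 501900759360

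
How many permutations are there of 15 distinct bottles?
15! = 1307674368000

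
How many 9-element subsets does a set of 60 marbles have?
C(60,9) = 60!/(9!×51!) = 14783142660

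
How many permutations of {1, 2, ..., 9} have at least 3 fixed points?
Exactly j fixed points: C(9,j)·!(9-j); sum over j ≥ 3 (derangement numbers via !m = (m-1)·(!(m-1) + !(m-2)): !0..!6 = 1, 0, 1, 2, 9, 44, 265). Σ_{j=3}^{9} C(9,j)·!(9-j) = C(9,3)·!6 + C(9,4)·!5 + C(9,5)·!4 + C(9,6)·!3 + C(9,7)·!2 + C(9,8)·!1 + C(9,9)·!0 = 84·265 + 126·44 + 126·9 + 84·2 + 36·1 + 9·0 + 1·1 = 29143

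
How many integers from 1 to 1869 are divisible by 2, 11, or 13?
⌊1869/2⌋+⌊1869/11⌋+⌊1869/13⌋ - ⌊1869/22⌋-⌊1869/26⌋-⌊1869/143⌋ + ⌊1869/286⌋ = 934+169+143 - 84-71-13 + 6 = 1084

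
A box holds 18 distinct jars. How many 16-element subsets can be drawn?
C(18,16) = 18!/(16!×2!) = 153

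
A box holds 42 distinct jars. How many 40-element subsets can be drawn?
C(42,40) = 42!/(40!×2!) = 861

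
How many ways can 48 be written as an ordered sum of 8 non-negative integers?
C(48+8-1, 8-1) = C(55, 7) = 202927725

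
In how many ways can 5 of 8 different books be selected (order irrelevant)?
C(8,5) = 8!/(5!×3!) = 56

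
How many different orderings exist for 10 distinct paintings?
10! = 3628800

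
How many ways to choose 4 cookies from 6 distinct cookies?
C(6,4) = 6!/(4!×2!) = 15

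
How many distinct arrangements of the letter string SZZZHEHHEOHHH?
13! / (1! × 6! × 3! × 1! × 2!) = 720720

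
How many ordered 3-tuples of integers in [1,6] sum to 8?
Coefficient of x^8 in (x + x² + ... + x^6)^3. By inclusion-exclusion on dice exceeding 6: Σ_j (-1)^j C(3,j)·C(8-1-6j, 2) = C(3,0)·C(7,2) = 1·21 = 21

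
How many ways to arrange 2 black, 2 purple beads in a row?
4! / (2! × 2!) = 6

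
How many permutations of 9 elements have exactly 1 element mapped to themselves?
Choose the 1 fixed point C(9,1) = 9, derange the rest: !8 = Σ_{j=0}^{8} (-1)^j·8!/j! = 40320 - 40320 + 20160 - 6720 + 1680 - 336 + 56 - 8 + 1 = 14833. Product = 9 × 14833 = 133497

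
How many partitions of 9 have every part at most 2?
Let r_j(i) = number of partitions of i into parts ≤ j, for i = 0..9. r_1(i) = 1 for all i; r_j(i) = r_{j-1}(i) + r_j(i-j). Rows j = 2..2: ≤2: 1 1 2 2 3 3 4 4 5 5. r_2(9) = 5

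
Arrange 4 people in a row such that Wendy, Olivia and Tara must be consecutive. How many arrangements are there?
Treat the 3 as one block: (4-3+1)! × 3! = 2 × 6 = 12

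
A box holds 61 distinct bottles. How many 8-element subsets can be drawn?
C(61,8) = 61!/(8!×53!) = 2944827765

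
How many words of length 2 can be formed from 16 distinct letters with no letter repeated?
P(16,2) = 16!/(16-2)! = 240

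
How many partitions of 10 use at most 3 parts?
By conjugation, equals partitions of 10 into parts ≤ 3. Let r_j(i) = number of partitions of i into parts ≤ j, for i = 0..10. r_1(i) = 1 for all i; r_j(i) = r_{j-1}(i) + r_j(i-j). Rows j = 2..3: ≤2: 1 1 2 2 3 3 4 4 5 5 6; ≤3: 1 1 2 3 4 5 7 8 10 12 14. r_3(10) = 14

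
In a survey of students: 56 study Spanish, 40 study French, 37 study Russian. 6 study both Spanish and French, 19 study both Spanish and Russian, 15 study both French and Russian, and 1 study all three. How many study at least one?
|A∪B∪C| = 56+40+37-6-19-15+1 = 94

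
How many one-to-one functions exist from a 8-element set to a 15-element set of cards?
P(15,8) = 15!/(15-8)! = 259459200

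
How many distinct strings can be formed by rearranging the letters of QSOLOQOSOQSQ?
12! / (4! × 4! × 1! × 3!) = 138600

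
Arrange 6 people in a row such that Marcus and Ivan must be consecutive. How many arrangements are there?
Treat the 2 as one block: (6-2+1)! × 2! = 120 × 2 = 240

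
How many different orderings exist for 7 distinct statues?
7! = 5040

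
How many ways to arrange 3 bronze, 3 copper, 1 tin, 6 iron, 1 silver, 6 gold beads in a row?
20! / (3! × 3! × 1! × 6! × 1! × 6!) = 130363833600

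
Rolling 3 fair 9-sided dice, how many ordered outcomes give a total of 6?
Coefficient of x^6 in (x + x² + ... + x^9)^3. By inclusion-exclusion on dice exceeding 9: Σ_j (-1)^j C(3,j)·C(6-1-9j, 2) = C(3,0)·C(5,2) = 1·10 = 10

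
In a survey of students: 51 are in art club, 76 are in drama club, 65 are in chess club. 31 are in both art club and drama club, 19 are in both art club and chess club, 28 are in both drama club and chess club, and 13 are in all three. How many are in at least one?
|A∪B∪C| = 51+76+65-31-19-28+13 = 127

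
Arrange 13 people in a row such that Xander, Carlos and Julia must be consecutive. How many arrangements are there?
Treat the 3 as one block: (13-3+1)! × 3! = 39916800 × 6 = 239500800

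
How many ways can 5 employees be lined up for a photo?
5! = 120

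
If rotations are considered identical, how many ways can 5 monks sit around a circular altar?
Circular: fix one position, arrange the rest. (5-1)! = 24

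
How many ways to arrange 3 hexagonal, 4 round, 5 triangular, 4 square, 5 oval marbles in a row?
21! / (3! × 4! × 5! × 4! × 5!) = 1026615189600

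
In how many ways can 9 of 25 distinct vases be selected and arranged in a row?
P(25,9) = 25!/(25-9)! = 741354768000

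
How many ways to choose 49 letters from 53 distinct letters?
C(53,49) = 53!/(49!×4!) = 292825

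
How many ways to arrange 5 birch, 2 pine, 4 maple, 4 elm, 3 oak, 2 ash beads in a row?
20! / (5! × 2! × 4! × 4! × 3! × 2!) = 1466593128000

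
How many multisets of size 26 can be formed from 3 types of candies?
C(26+3-1, 3-1) = C(28, 2) = 378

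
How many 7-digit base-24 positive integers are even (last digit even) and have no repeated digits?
Last∈{0,2,4,6,8,10,12,14,16,18,20,22}. Last=0: 72681840. Last nonzero: 11×22×P(22,5) = 764739360. Total = 837421200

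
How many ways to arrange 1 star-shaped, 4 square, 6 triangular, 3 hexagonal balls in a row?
14! / (1! × 4! × 6! × 3!) = 840840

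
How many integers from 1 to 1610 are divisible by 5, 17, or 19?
⌊1610/5⌋+⌊1610/17⌋+⌊1610/19⌋ - ⌊1610/85⌋-⌊1610/95⌋-⌊1610/323⌋ + ⌊1610/1615⌋ = 322+94+84 - 18-16-4 + 0 = 462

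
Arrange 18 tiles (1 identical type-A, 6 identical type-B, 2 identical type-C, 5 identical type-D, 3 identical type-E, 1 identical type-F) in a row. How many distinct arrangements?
18! / (1! × 6! × 2! × 5! × 3! × 1!) = 6175128960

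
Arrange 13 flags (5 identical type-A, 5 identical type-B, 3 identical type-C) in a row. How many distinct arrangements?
13! / (5! × 5! × 3!) = 72072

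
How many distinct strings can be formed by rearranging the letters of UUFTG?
5! / (1! × 2! × 1! × 1!) = 60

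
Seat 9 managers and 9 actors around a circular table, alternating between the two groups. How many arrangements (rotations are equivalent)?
Fix one of the managers: (9-1)! ways for the remaining managers, × 9! ways for the actors = 40320 × 362880 = 14631321600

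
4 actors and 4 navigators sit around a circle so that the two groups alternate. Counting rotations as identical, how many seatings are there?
Fix one of the actors: (4-1)! ways for the remaining actors, × 4! ways for the navigators = 6 × 24 = 144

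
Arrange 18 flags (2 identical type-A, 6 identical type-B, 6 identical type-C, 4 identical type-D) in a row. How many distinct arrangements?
18! / (2! × 6! × 6! × 4!) = 257297040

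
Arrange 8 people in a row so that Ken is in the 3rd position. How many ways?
Fix one position: (8-1)! = 5040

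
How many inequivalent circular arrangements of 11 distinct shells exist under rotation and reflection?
(11-1)!/2 = 3628800/2 = 1814400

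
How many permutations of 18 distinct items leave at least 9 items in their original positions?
Exactly j fixed points: C(18,j)·!(18-j); sum over j ≥ 9 (derangement numbers via !m = (m-1)·(!(m-1) + !(m-2)): !0..!9 = 1, 0, 1, 2, 9, 44, 265, 1854, 14833, 133496). Σ_{j=9}^{18} C(18,j)·!(18-j) = C(18,9)·!9 + C(18,10)·!8 + C(18,11)·!7 + C(18,12)·!6 + C(18,13)·!5 + C(18,14)·!4 + C(18,15)·!3 + C(18,16)·!2 + C(18,17)·!1 + C(18,18)·!0 = 48620·133496 + 43758·14833 + 31824·1854 + 18564·265 + 8568·44 + 3060·9 + 816·2 + 153·1 + 18·0 + 1·1 = 7203965408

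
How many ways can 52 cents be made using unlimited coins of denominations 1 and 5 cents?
Coefficient of x^52 in 1/(1-x^1) · 1/(1-x^5). Use j coins of 5 for j = 0..⌊52/5⌋ = 10, the rest in 1s: 10 + 1 = 11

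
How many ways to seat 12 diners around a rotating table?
Circular: fix one position, arrange the rest. (12-1)! = 39916800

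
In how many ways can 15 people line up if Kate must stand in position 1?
Fix one position: (15-1)! = 87178291200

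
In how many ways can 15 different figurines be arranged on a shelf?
15! = 1307674368000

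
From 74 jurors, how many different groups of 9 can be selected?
C(74,9) = 74!/(9!×65!) = 110524147514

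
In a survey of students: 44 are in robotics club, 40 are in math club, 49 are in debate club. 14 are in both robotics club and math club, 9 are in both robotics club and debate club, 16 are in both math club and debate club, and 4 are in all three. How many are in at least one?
|A∪B∪C| = 44+40+49-14-9-16+4 = 98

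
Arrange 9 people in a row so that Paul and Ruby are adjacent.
Treat as block: (9-1)! × 2! = 40320 × 2 = 80640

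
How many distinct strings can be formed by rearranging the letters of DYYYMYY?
7! / (1! × 1! × 5!) = 42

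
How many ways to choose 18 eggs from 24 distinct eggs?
C(24,18) = 24!/(18!×6!) = 134596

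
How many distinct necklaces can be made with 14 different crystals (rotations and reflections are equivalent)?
(14-1)!/2 = 6227020800/2 = 3113510400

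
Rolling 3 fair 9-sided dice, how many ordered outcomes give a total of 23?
Coefficient of x^23 in (x + x² + ... + x^9)^3. By inclusion-exclusion on dice exceeding 9: Σ_j (-1)^j C(3,j)·C(23-1-9j, 2) = C(3,0)·C(22,2) - C(3,1)·C(13,2) + C(3,2)·C(4,2) = 1·231 - 3·78 + 3·6 = 15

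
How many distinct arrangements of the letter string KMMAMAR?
7! / (1! × 1! × 2! × 3!) = 420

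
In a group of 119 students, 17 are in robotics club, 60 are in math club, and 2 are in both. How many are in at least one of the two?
|A∪B| = |A| + |B| - |A∩B| = 17 + 60 - 2 = 75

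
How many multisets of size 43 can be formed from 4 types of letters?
C(43+4-1, 4-1) = C(46, 3) = 15180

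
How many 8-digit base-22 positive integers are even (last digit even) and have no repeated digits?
Last∈{0,2,4,6,8,10,12,14,16,18,20}. Last=0: 586051200. Last nonzero: 10×20×P(20,6) = 5581440000. Total = 6167491200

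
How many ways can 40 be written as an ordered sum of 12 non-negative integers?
C(40+12-1, 12-1) = C(51, 11) = 47626016970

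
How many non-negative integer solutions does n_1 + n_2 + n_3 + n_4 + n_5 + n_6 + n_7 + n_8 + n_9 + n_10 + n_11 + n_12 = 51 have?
C(51+12-1, 12-1) = C(62, 11) = 508271323092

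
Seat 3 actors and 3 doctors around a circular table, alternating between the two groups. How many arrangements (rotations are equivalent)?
Fix one of the actors: (3-1)! ways for the remaining actors, × 3! ways for the doctors = 2 × 6 = 12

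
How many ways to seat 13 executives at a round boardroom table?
Circular: fix one position, arrange the rest. (13-1)! = 479001600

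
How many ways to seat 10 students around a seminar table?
Circular: fix one position, arrange the rest. (10-1)! = 362880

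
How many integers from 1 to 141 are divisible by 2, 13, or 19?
⌊141/2⌋+⌊141/13⌋+⌊141/19⌋ - ⌊141/26⌋-⌊141/38⌋-⌊141/247⌋ + ⌊141/494⌋ = 70+10+7 - 5-3-0 + 0 = 79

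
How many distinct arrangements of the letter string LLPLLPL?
7! / (5! × 2!) = 21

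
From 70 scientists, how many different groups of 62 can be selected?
C(70,62) = 70!/(62!×8!) = 9440350920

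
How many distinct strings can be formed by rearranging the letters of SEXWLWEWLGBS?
12! / (1! × 1! × 2! × 2! × 1! × 2! × 3!) = 9979200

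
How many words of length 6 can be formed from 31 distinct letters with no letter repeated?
P(31,6) = 31!/(31-6)! = 530122320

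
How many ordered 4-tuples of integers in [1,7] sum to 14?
Coefficient of x^14 in (x + x² + ... + x^7)^4. By inclusion-exclusion on dice exceeding 7: Σ_j (-1)^j C(4,j)·C(14-1-7j, 3) = C(4,0)·C(13,3) - C(4,1)·C(6,3) = 1·286 - 4·20 = 206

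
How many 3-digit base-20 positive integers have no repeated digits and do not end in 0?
Last digit: 19 nonzero choices. First digit: 18 (nonzero, ≠last). Middle 1: P(18,1) = 18. Total = 6156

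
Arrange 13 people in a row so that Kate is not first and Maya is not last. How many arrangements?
By inclusion-exclusion: 13! - 2×(13-1)! + (13-2)! = 6227020800 - 958003200 + 39916800 = 5308934400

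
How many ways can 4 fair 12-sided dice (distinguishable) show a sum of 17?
Coefficient of x^17 in (x + x² + ... + x^12)^4. By inclusion-exclusion on dice exceeding 12: Σ_j (-1)^j C(4,j)·C(17-1-12j, 3) = C(4,0)·C(16,3) - C(4,1)·C(4,3) = 1·560 - 4·4 = 544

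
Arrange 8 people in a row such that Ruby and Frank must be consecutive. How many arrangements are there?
Treat the 2 as one block: (8-2+1)! × 2! = 5040 × 2 = 10080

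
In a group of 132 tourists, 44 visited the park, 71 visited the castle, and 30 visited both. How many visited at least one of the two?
|A∪B| = |A| + |B| - |A∩B| = 44 + 71 - 30 = 85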